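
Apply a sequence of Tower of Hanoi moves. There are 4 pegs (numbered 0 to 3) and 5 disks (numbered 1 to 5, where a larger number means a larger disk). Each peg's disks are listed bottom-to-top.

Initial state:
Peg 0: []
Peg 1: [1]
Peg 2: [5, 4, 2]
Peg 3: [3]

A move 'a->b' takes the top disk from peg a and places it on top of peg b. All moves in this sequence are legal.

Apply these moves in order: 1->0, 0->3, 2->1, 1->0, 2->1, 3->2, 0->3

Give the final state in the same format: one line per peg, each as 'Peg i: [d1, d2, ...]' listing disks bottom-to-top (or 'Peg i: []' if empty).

After move 1 (1->0):
Peg 0: [1]
Peg 1: []
Peg 2: [5, 4, 2]
Peg 3: [3]

After move 2 (0->3):
Peg 0: []
Peg 1: []
Peg 2: [5, 4, 2]
Peg 3: [3, 1]

After move 3 (2->1):
Peg 0: []
Peg 1: [2]
Peg 2: [5, 4]
Peg 3: [3, 1]

After move 4 (1->0):
Peg 0: [2]
Peg 1: []
Peg 2: [5, 4]
Peg 3: [3, 1]

After move 5 (2->1):
Peg 0: [2]
Peg 1: [4]
Peg 2: [5]
Peg 3: [3, 1]

After move 6 (3->2):
Peg 0: [2]
Peg 1: [4]
Peg 2: [5, 1]
Peg 3: [3]

After move 7 (0->3):
Peg 0: []
Peg 1: [4]
Peg 2: [5, 1]
Peg 3: [3, 2]

Answer: Peg 0: []
Peg 1: [4]
Peg 2: [5, 1]
Peg 3: [3, 2]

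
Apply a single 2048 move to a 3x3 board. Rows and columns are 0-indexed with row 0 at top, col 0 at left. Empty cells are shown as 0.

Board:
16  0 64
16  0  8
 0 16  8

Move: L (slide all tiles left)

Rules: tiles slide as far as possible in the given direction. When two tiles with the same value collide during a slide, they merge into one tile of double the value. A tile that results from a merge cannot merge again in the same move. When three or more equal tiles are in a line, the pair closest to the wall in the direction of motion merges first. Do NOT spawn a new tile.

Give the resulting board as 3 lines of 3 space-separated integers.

Slide left:
row 0: [16, 0, 64] -> [16, 64, 0]
row 1: [16, 0, 8] -> [16, 8, 0]
row 2: [0, 16, 8] -> [16, 8, 0]

Answer: 16 64  0
16  8  0
16  8  0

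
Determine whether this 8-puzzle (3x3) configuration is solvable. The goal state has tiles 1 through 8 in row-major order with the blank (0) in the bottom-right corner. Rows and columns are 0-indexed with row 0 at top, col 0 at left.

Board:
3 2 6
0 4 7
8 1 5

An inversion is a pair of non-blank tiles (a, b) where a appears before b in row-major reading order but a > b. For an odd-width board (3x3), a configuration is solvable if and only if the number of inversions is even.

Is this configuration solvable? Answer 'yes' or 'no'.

Answer: no

Derivation:
Inversions (pairs i<j in row-major order where tile[i] > tile[j] > 0): 11
11 is odd, so the puzzle is not solvable.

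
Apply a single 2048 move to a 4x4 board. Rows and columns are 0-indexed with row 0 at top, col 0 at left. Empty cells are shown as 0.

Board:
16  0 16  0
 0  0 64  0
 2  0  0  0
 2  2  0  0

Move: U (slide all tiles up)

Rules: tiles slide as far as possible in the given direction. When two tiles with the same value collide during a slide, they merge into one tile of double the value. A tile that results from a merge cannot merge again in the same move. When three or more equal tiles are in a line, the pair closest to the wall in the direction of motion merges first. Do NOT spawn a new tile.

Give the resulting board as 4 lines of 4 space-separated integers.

Answer: 16  2 16  0
 4  0 64  0
 0  0  0  0
 0  0  0  0

Derivation:
Slide up:
col 0: [16, 0, 2, 2] -> [16, 4, 0, 0]
col 1: [0, 0, 0, 2] -> [2, 0, 0, 0]
col 2: [16, 64, 0, 0] -> [16, 64, 0, 0]
col 3: [0, 0, 0, 0] -> [0, 0, 0, 0]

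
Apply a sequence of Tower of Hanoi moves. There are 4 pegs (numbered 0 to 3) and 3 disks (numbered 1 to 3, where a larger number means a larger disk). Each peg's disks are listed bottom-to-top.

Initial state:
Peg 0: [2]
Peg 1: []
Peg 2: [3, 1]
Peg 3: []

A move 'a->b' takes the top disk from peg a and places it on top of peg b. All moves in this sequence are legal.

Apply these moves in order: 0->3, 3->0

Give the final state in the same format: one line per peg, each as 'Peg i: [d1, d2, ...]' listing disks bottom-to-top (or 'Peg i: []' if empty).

After move 1 (0->3):
Peg 0: []
Peg 1: []
Peg 2: [3, 1]
Peg 3: [2]

After move 2 (3->0):
Peg 0: [2]
Peg 1: []
Peg 2: [3, 1]
Peg 3: []

Answer: Peg 0: [2]
Peg 1: []
Peg 2: [3, 1]
Peg 3: []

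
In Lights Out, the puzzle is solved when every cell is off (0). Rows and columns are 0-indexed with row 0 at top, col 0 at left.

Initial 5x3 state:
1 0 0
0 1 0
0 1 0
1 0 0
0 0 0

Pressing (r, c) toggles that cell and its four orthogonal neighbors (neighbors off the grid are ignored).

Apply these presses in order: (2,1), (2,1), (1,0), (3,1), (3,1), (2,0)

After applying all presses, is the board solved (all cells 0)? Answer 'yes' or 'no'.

After press 1 at (2,1):
1 0 0
0 0 0
1 0 1
1 1 0
0 0 0

After press 2 at (2,1):
1 0 0
0 1 0
0 1 0
1 0 0
0 0 0

After press 3 at (1,0):
0 0 0
1 0 0
1 1 0
1 0 0
0 0 0

After press 4 at (3,1):
0 0 0
1 0 0
1 0 0
0 1 1
0 1 0

After press 5 at (3,1):
0 0 0
1 0 0
1 1 0
1 0 0
0 0 0

After press 6 at (2,0):
0 0 0
0 0 0
0 0 0
0 0 0
0 0 0

Lights still on: 0

Answer: yes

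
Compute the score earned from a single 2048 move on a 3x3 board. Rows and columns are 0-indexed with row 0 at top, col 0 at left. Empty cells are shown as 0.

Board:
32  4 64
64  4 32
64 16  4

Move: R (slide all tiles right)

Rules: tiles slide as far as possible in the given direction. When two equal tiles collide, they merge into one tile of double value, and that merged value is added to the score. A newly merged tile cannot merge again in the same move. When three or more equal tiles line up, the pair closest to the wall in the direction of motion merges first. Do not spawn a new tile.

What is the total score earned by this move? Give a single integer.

Slide right:
row 0: [32, 4, 64] -> [32, 4, 64]  score +0 (running 0)
row 1: [64, 4, 32] -> [64, 4, 32]  score +0 (running 0)
row 2: [64, 16, 4] -> [64, 16, 4]  score +0 (running 0)
Board after move:
32  4 64
64  4 32
64 16  4

Answer: 0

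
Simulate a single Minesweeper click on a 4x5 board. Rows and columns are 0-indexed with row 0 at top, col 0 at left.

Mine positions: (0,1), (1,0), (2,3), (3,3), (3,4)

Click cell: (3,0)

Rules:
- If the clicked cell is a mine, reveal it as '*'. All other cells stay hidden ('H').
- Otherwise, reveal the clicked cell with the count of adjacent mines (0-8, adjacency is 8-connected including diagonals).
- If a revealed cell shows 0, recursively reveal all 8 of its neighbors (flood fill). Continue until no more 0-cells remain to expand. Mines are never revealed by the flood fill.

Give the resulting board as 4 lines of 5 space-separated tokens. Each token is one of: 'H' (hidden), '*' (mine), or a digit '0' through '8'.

H H H H H
H H H H H
1 1 2 H H
0 0 2 H H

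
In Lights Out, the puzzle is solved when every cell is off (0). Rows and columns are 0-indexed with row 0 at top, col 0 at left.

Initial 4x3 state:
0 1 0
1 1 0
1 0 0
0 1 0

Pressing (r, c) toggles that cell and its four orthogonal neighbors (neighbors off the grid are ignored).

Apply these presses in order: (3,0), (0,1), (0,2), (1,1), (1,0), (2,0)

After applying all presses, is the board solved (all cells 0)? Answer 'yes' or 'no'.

After press 1 at (3,0):
0 1 0
1 1 0
0 0 0
1 0 0

After press 2 at (0,1):
1 0 1
1 0 0
0 0 0
1 0 0

After press 3 at (0,2):
1 1 0
1 0 1
0 0 0
1 0 0

After press 4 at (1,1):
1 0 0
0 1 0
0 1 0
1 0 0

After press 5 at (1,0):
0 0 0
1 0 0
1 1 0
1 0 0

After press 6 at (2,0):
0 0 0
0 0 0
0 0 0
0 0 0

Lights still on: 0

Answer: yes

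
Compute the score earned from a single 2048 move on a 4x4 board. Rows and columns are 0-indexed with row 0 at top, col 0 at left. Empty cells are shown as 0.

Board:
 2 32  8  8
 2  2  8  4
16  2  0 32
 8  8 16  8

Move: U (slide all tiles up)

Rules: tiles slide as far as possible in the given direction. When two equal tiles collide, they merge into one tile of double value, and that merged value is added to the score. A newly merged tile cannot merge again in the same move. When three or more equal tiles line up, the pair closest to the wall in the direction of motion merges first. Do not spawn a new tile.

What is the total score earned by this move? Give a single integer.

Slide up:
col 0: [2, 2, 16, 8] -> [4, 16, 8, 0]  score +4 (running 4)
col 1: [32, 2, 2, 8] -> [32, 4, 8, 0]  score +4 (running 8)
col 2: [8, 8, 0, 16] -> [16, 16, 0, 0]  score +16 (running 24)
col 3: [8, 4, 32, 8] -> [8, 4, 32, 8]  score +0 (running 24)
Board after move:
 4 32 16  8
16  4 16  4
 8  8  0 32
 0  0  0  8

Answer: 24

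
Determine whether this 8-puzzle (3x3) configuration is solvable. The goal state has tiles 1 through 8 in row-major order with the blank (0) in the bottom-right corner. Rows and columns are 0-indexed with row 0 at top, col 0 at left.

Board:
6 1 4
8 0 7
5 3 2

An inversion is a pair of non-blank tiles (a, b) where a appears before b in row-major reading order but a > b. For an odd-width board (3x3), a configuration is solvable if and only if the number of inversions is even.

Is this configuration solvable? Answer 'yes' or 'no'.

Inversions (pairs i<j in row-major order where tile[i] > tile[j] > 0): 17
17 is odd, so the puzzle is not solvable.

Answer: no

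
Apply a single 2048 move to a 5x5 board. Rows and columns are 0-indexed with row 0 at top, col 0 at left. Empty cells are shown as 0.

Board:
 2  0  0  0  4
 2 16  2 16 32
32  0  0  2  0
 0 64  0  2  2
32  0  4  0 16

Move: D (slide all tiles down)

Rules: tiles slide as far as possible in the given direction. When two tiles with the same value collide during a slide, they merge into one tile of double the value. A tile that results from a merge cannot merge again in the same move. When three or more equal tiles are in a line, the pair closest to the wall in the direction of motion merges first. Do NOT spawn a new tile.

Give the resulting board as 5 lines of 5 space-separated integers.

Slide down:
col 0: [2, 2, 32, 0, 32] -> [0, 0, 0, 4, 64]
col 1: [0, 16, 0, 64, 0] -> [0, 0, 0, 16, 64]
col 2: [0, 2, 0, 0, 4] -> [0, 0, 0, 2, 4]
col 3: [0, 16, 2, 2, 0] -> [0, 0, 0, 16, 4]
col 4: [4, 32, 0, 2, 16] -> [0, 4, 32, 2, 16]

Answer:  0  0  0  0  0
 0  0  0  0  4
 0  0  0  0 32
 4 16  2 16  2
64 64  4  4 16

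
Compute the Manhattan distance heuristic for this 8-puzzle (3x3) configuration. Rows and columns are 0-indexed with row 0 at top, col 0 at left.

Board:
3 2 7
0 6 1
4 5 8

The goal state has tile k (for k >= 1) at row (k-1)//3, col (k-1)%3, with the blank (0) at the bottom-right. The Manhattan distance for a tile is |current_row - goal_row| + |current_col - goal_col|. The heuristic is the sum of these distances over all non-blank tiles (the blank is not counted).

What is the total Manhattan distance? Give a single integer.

Answer: 13

Derivation:
Tile 3: at (0,0), goal (0,2), distance |0-0|+|0-2| = 2
Tile 2: at (0,1), goal (0,1), distance |0-0|+|1-1| = 0
Tile 7: at (0,2), goal (2,0), distance |0-2|+|2-0| = 4
Tile 6: at (1,1), goal (1,2), distance |1-1|+|1-2| = 1
Tile 1: at (1,2), goal (0,0), distance |1-0|+|2-0| = 3
Tile 4: at (2,0), goal (1,0), distance |2-1|+|0-0| = 1
Tile 5: at (2,1), goal (1,1), distance |2-1|+|1-1| = 1
Tile 8: at (2,2), goal (2,1), distance |2-2|+|2-1| = 1
Sum: 2 + 0 + 4 + 1 + 3 + 1 + 1 + 1 = 13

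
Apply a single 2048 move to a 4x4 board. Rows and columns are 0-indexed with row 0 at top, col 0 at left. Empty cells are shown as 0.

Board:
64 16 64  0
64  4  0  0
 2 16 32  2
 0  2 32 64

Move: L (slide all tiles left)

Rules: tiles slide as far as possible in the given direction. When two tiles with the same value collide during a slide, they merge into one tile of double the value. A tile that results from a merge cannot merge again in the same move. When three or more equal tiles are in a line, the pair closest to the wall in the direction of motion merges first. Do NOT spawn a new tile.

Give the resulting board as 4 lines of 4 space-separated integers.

Answer: 64 16 64  0
64  4  0  0
 2 16 32  2
 2 32 64  0

Derivation:
Slide left:
row 0: [64, 16, 64, 0] -> [64, 16, 64, 0]
row 1: [64, 4, 0, 0] -> [64, 4, 0, 0]
row 2: [2, 16, 32, 2] -> [2, 16, 32, 2]
row 3: [0, 2, 32, 64] -> [2, 32, 64, 0]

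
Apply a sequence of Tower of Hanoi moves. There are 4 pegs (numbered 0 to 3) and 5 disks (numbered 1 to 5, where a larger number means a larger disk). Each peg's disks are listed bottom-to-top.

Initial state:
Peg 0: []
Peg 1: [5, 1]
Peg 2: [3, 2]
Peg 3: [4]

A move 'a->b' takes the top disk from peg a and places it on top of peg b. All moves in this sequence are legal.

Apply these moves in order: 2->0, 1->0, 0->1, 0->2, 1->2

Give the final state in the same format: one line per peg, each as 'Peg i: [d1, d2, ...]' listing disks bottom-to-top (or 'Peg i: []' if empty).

After move 1 (2->0):
Peg 0: [2]
Peg 1: [5, 1]
Peg 2: [3]
Peg 3: [4]

After move 2 (1->0):
Peg 0: [2, 1]
Peg 1: [5]
Peg 2: [3]
Peg 3: [4]

After move 3 (0->1):
Peg 0: [2]
Peg 1: [5, 1]
Peg 2: [3]
Peg 3: [4]

After move 4 (0->2):
Peg 0: []
Peg 1: [5, 1]
Peg 2: [3, 2]
Peg 3: [4]

After move 5 (1->2):
Peg 0: []
Peg 1: [5]
Peg 2: [3, 2, 1]
Peg 3: [4]

Answer: Peg 0: []
Peg 1: [5]
Peg 2: [3, 2, 1]
Peg 3: [4]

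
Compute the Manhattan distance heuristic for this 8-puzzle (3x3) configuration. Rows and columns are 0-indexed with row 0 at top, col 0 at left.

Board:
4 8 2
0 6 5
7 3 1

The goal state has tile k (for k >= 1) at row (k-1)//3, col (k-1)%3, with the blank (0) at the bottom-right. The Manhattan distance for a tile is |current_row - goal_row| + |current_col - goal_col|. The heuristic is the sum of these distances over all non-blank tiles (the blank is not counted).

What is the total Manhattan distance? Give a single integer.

Tile 4: at (0,0), goal (1,0), distance |0-1|+|0-0| = 1
Tile 8: at (0,1), goal (2,1), distance |0-2|+|1-1| = 2
Tile 2: at (0,2), goal (0,1), distance |0-0|+|2-1| = 1
Tile 6: at (1,1), goal (1,2), distance |1-1|+|1-2| = 1
Tile 5: at (1,2), goal (1,1), distance |1-1|+|2-1| = 1
Tile 7: at (2,0), goal (2,0), distance |2-2|+|0-0| = 0
Tile 3: at (2,1), goal (0,2), distance |2-0|+|1-2| = 3
Tile 1: at (2,2), goal (0,0), distance |2-0|+|2-0| = 4
Sum: 1 + 2 + 1 + 1 + 1 + 0 + 3 + 4 = 13

Answer: 13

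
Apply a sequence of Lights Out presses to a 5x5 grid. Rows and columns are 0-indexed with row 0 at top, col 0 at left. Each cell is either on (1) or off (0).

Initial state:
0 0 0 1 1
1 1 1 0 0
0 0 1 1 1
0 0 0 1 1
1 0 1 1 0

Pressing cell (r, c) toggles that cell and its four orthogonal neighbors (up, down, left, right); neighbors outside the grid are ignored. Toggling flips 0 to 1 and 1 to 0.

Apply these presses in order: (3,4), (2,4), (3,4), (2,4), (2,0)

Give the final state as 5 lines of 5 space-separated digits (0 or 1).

Answer: 0 0 0 1 1
0 1 1 0 0
1 1 1 1 1
1 0 0 1 1
1 0 1 1 0

Derivation:
After press 1 at (3,4):
0 0 0 1 1
1 1 1 0 0
0 0 1 1 0
0 0 0 0 0
1 0 1 1 1

After press 2 at (2,4):
0 0 0 1 1
1 1 1 0 1
0 0 1 0 1
0 0 0 0 1
1 0 1 1 1

After press 3 at (3,4):
0 0 0 1 1
1 1 1 0 1
0 0 1 0 0
0 0 0 1 0
1 0 1 1 0

After press 4 at (2,4):
0 0 0 1 1
1 1 1 0 0
0 0 1 1 1
0 0 0 1 1
1 0 1 1 0

After press 5 at (2,0):
0 0 0 1 1
0 1 1 0 0
1 1 1 1 1
1 0 0 1 1
1 0 1 1 0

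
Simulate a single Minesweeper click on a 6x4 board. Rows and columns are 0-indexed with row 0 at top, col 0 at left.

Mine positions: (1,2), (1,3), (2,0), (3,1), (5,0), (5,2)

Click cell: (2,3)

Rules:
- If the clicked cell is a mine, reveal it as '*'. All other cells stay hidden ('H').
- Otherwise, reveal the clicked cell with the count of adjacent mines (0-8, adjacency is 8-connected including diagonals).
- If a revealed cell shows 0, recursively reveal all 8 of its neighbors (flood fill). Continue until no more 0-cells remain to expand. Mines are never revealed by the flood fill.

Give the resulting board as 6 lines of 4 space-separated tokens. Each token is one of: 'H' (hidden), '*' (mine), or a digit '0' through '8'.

H H H H
H H H H
H H H 2
H H H H
H H H H
H H H H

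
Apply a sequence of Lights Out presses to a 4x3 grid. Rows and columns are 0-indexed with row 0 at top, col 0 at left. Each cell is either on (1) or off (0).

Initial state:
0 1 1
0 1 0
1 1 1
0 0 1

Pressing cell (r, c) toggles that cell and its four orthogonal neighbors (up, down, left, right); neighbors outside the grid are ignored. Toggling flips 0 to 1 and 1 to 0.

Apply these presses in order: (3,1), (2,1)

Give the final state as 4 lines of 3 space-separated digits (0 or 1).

Answer: 0 1 1
0 0 0
0 1 0
1 0 0

Derivation:
After press 1 at (3,1):
0 1 1
0 1 0
1 0 1
1 1 0

After press 2 at (2,1):
0 1 1
0 0 0
0 1 0
1 0 0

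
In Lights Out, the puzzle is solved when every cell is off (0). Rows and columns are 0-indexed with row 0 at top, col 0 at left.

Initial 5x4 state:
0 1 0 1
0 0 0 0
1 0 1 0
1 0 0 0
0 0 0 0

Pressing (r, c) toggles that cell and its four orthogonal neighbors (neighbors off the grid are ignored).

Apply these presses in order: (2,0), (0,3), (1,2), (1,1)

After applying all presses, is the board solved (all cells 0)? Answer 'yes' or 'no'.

After press 1 at (2,0):
0 1 0 1
1 0 0 0
0 1 1 0
0 0 0 0
0 0 0 0

After press 2 at (0,3):
0 1 1 0
1 0 0 1
0 1 1 0
0 0 0 0
0 0 0 0

After press 3 at (1,2):
0 1 0 0
1 1 1 0
0 1 0 0
0 0 0 0
0 0 0 0

After press 4 at (1,1):
0 0 0 0
0 0 0 0
0 0 0 0
0 0 0 0
0 0 0 0

Lights still on: 0

Answer: yes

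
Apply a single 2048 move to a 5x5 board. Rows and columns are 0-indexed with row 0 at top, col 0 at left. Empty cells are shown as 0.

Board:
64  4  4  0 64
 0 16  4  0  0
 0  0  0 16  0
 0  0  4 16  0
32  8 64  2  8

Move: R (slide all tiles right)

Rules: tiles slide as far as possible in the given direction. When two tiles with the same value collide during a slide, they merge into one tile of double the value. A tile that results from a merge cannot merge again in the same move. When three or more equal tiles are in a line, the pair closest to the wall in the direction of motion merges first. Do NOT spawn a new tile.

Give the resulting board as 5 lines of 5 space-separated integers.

Slide right:
row 0: [64, 4, 4, 0, 64] -> [0, 0, 64, 8, 64]
row 1: [0, 16, 4, 0, 0] -> [0, 0, 0, 16, 4]
row 2: [0, 0, 0, 16, 0] -> [0, 0, 0, 0, 16]
row 3: [0, 0, 4, 16, 0] -> [0, 0, 0, 4, 16]
row 4: [32, 8, 64, 2, 8] -> [32, 8, 64, 2, 8]

Answer:  0  0 64  8 64
 0  0  0 16  4
 0  0  0  0 16
 0  0  0  4 16
32  8 64  2  8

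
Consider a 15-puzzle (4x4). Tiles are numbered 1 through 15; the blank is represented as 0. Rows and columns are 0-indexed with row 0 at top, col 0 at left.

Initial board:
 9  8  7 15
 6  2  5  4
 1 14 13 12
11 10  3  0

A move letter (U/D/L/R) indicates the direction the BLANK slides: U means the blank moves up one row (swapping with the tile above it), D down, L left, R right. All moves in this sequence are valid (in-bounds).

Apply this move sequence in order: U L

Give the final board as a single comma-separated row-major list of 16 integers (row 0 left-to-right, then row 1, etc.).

After move 1 (U):
 9  8  7 15
 6  2  5  4
 1 14 13  0
11 10  3 12

After move 2 (L):
 9  8  7 15
 6  2  5  4
 1 14  0 13
11 10  3 12

Answer: 9, 8, 7, 15, 6, 2, 5, 4, 1, 14, 0, 13, 11, 10, 3, 12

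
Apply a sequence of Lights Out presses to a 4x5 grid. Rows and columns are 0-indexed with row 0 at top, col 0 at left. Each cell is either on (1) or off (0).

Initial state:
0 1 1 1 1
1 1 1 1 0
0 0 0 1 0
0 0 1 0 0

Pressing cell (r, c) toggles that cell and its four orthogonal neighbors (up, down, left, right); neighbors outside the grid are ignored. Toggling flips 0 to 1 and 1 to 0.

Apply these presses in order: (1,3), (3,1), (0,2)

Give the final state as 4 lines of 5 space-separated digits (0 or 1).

After press 1 at (1,3):
0 1 1 0 1
1 1 0 0 1
0 0 0 0 0
0 0 1 0 0

After press 2 at (3,1):
0 1 1 0 1
1 1 0 0 1
0 1 0 0 0
1 1 0 0 0

After press 3 at (0,2):
0 0 0 1 1
1 1 1 0 1
0 1 0 0 0
1 1 0 0 0

Answer: 0 0 0 1 1
1 1 1 0 1
0 1 0 0 0
1 1 0 0 0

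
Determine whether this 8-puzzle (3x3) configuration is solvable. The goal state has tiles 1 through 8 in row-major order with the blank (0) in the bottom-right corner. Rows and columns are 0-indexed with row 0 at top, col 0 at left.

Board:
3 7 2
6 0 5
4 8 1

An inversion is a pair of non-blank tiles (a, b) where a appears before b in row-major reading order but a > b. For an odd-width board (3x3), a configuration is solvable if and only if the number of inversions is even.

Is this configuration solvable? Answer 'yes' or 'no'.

Inversions (pairs i<j in row-major order where tile[i] > tile[j] > 0): 15
15 is odd, so the puzzle is not solvable.

Answer: no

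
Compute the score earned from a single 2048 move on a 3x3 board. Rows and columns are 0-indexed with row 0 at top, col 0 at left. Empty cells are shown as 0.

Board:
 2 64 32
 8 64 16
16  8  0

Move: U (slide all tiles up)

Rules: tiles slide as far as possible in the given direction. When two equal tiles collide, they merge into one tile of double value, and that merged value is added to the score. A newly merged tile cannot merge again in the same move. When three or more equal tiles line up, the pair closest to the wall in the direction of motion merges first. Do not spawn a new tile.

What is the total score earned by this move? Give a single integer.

Slide up:
col 0: [2, 8, 16] -> [2, 8, 16]  score +0 (running 0)
col 1: [64, 64, 8] -> [128, 8, 0]  score +128 (running 128)
col 2: [32, 16, 0] -> [32, 16, 0]  score +0 (running 128)
Board after move:
  2 128  32
  8   8  16
 16   0   0

Answer: 128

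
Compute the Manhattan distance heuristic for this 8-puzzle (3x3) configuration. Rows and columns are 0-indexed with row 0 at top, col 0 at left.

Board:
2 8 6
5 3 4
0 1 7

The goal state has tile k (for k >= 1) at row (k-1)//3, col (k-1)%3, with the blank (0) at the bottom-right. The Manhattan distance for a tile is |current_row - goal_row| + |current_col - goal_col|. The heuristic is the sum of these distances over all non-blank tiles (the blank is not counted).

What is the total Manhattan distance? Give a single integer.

Tile 2: (0,0)->(0,1) = 1
Tile 8: (0,1)->(2,1) = 2
Tile 6: (0,2)->(1,2) = 1
Tile 5: (1,0)->(1,1) = 1
Tile 3: (1,1)->(0,2) = 2
Tile 4: (1,2)->(1,0) = 2
Tile 1: (2,1)->(0,0) = 3
Tile 7: (2,2)->(2,0) = 2
Sum: 1 + 2 + 1 + 1 + 2 + 2 + 3 + 2 = 14

Answer: 14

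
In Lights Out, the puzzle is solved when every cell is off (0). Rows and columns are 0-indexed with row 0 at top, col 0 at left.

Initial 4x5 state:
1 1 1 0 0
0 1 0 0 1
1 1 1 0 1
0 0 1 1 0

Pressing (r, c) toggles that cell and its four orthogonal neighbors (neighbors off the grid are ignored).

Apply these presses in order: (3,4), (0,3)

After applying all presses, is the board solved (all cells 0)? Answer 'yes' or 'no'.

After press 1 at (3,4):
1 1 1 0 0
0 1 0 0 1
1 1 1 0 0
0 0 1 0 1

After press 2 at (0,3):
1 1 0 1 1
0 1 0 1 1
1 1 1 0 0
0 0 1 0 1

Lights still on: 12

Answer: no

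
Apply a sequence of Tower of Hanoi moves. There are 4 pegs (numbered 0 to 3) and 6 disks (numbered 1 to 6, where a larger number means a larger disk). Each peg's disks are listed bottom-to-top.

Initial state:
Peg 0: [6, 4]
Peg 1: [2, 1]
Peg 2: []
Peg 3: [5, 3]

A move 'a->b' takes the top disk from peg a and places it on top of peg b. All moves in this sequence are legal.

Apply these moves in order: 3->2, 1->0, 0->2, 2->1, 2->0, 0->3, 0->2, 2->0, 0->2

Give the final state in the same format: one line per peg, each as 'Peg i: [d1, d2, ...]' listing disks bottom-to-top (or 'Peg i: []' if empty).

Answer: Peg 0: [6]
Peg 1: [2, 1]
Peg 2: [4]
Peg 3: [5, 3]

Derivation:
After move 1 (3->2):
Peg 0: [6, 4]
Peg 1: [2, 1]
Peg 2: [3]
Peg 3: [5]

After move 2 (1->0):
Peg 0: [6, 4, 1]
Peg 1: [2]
Peg 2: [3]
Peg 3: [5]

After move 3 (0->2):
Peg 0: [6, 4]
Peg 1: [2]
Peg 2: [3, 1]
Peg 3: [5]

After move 4 (2->1):
Peg 0: [6, 4]
Peg 1: [2, 1]
Peg 2: [3]
Peg 3: [5]

After move 5 (2->0):
Peg 0: [6, 4, 3]
Peg 1: [2, 1]
Peg 2: []
Peg 3: [5]

After move 6 (0->3):
Peg 0: [6, 4]
Peg 1: [2, 1]
Peg 2: []
Peg 3: [5, 3]

After move 7 (0->2):
Peg 0: [6]
Peg 1: [2, 1]
Peg 2: [4]
Peg 3: [5, 3]

After move 8 (2->0):
Peg 0: [6, 4]
Peg 1: [2, 1]
Peg 2: []
Peg 3: [5, 3]

After move 9 (0->2):
Peg 0: [6]
Peg 1: [2, 1]
Peg 2: [4]
Peg 3: [5, 3]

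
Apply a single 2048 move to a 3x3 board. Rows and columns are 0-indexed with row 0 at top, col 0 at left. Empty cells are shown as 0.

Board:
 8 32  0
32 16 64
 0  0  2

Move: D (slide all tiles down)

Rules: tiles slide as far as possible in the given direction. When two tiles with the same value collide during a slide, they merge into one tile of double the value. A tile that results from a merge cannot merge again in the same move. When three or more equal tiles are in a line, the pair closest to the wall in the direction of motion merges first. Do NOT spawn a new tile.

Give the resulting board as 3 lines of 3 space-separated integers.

Slide down:
col 0: [8, 32, 0] -> [0, 8, 32]
col 1: [32, 16, 0] -> [0, 32, 16]
col 2: [0, 64, 2] -> [0, 64, 2]

Answer:  0  0  0
 8 32 64
32 16  2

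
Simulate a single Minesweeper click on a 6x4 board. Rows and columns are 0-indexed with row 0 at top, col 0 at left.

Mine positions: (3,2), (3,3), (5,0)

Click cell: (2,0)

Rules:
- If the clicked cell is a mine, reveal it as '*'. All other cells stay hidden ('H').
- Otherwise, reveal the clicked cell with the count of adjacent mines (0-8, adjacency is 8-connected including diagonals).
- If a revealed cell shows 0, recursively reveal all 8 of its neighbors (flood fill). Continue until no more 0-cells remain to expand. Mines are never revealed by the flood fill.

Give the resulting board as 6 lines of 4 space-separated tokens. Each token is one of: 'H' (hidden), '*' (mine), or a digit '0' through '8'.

0 0 0 0
0 0 0 0
0 1 2 2
0 1 H H
1 2 H H
H H H H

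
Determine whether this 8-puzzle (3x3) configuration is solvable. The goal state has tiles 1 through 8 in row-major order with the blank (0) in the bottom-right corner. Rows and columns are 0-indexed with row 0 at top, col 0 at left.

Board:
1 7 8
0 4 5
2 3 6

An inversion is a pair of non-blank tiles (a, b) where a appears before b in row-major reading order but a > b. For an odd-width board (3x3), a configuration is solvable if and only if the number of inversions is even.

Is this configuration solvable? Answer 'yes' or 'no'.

Answer: yes

Derivation:
Inversions (pairs i<j in row-major order where tile[i] > tile[j] > 0): 14
14 is even, so the puzzle is solvable.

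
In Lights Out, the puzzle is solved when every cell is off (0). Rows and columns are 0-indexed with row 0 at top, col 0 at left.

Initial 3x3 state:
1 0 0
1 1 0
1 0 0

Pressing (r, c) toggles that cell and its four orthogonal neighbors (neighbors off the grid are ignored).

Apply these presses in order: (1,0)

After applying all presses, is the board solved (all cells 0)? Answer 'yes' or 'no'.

After press 1 at (1,0):
0 0 0
0 0 0
0 0 0

Lights still on: 0

Answer: yes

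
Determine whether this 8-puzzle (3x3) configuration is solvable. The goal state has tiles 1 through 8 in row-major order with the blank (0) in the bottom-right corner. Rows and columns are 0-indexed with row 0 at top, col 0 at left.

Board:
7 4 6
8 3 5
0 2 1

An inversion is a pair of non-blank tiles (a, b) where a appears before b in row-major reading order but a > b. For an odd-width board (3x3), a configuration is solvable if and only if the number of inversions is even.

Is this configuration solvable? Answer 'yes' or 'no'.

Inversions (pairs i<j in row-major order where tile[i] > tile[j] > 0): 22
22 is even, so the puzzle is solvable.

Answer: yes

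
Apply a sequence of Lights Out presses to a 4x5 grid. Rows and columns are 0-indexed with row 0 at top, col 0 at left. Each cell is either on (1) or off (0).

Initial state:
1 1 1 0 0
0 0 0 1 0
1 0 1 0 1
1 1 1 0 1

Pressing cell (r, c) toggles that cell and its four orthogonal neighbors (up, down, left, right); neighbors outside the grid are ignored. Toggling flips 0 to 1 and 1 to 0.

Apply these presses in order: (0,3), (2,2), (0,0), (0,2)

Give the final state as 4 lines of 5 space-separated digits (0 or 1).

After press 1 at (0,3):
1 1 0 1 1
0 0 0 0 0
1 0 1 0 1
1 1 1 0 1

After press 2 at (2,2):
1 1 0 1 1
0 0 1 0 0
1 1 0 1 1
1 1 0 0 1

After press 3 at (0,0):
0 0 0 1 1
1 0 1 0 0
1 1 0 1 1
1 1 0 0 1

After press 4 at (0,2):
0 1 1 0 1
1 0 0 0 0
1 1 0 1 1
1 1 0 0 1

Answer: 0 1 1 0 1
1 0 0 0 0
1 1 0 1 1
1 1 0 0 1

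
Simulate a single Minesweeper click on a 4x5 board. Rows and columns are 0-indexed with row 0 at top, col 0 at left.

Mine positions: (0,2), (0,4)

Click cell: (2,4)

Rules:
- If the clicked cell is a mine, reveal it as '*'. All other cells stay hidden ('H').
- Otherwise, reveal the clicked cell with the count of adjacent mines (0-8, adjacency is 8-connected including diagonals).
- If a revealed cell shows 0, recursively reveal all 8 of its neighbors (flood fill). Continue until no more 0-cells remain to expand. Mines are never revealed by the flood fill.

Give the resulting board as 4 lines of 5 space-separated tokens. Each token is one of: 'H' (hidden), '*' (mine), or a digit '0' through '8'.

0 1 H H H
0 1 1 2 1
0 0 0 0 0
0 0 0 0 0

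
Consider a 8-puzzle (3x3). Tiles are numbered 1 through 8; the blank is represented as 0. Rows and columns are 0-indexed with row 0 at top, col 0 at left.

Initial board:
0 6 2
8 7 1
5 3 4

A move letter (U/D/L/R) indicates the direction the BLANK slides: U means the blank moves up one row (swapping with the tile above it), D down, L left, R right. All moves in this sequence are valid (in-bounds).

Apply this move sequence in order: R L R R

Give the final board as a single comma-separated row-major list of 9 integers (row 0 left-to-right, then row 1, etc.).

Answer: 6, 2, 0, 8, 7, 1, 5, 3, 4

Derivation:
After move 1 (R):
6 0 2
8 7 1
5 3 4

After move 2 (L):
0 6 2
8 7 1
5 3 4

After move 3 (R):
6 0 2
8 7 1
5 3 4

After move 4 (R):
6 2 0
8 7 1
5 3 4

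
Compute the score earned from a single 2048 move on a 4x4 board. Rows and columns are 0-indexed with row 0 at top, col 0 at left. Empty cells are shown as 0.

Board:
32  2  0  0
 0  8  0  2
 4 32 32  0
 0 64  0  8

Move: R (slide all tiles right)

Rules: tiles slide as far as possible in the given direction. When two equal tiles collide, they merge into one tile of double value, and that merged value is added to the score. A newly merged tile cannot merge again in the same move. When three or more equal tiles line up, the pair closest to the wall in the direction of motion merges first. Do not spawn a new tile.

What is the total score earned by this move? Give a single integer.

Slide right:
row 0: [32, 2, 0, 0] -> [0, 0, 32, 2]  score +0 (running 0)
row 1: [0, 8, 0, 2] -> [0, 0, 8, 2]  score +0 (running 0)
row 2: [4, 32, 32, 0] -> [0, 0, 4, 64]  score +64 (running 64)
row 3: [0, 64, 0, 8] -> [0, 0, 64, 8]  score +0 (running 64)
Board after move:
 0  0 32  2
 0  0  8  2
 0  0  4 64
 0  0 64  8

Answer: 64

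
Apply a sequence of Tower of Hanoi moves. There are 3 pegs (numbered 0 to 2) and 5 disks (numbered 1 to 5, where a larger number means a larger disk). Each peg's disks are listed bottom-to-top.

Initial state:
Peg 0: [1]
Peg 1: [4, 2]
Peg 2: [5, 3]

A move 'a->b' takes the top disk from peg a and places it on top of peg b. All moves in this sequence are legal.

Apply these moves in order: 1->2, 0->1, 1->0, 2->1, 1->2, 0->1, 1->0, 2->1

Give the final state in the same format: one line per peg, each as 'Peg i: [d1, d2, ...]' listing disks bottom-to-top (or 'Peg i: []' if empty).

After move 1 (1->2):
Peg 0: [1]
Peg 1: [4]
Peg 2: [5, 3, 2]

After move 2 (0->1):
Peg 0: []
Peg 1: [4, 1]
Peg 2: [5, 3, 2]

After move 3 (1->0):
Peg 0: [1]
Peg 1: [4]
Peg 2: [5, 3, 2]

After move 4 (2->1):
Peg 0: [1]
Peg 1: [4, 2]
Peg 2: [5, 3]

After move 5 (1->2):
Peg 0: [1]
Peg 1: [4]
Peg 2: [5, 3, 2]

After move 6 (0->1):
Peg 0: []
Peg 1: [4, 1]
Peg 2: [5, 3, 2]

After move 7 (1->0):
Peg 0: [1]
Peg 1: [4]
Peg 2: [5, 3, 2]

After move 8 (2->1):
Peg 0: [1]
Peg 1: [4, 2]
Peg 2: [5, 3]

Answer: Peg 0: [1]
Peg 1: [4, 2]
Peg 2: [5, 3]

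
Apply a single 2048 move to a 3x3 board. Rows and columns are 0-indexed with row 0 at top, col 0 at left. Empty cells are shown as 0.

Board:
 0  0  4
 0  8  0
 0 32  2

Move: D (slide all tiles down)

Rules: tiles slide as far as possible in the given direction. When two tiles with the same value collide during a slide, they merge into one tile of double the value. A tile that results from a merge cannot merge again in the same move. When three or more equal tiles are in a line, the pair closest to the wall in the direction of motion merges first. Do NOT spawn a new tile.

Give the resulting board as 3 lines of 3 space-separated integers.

Answer:  0  0  0
 0  8  4
 0 32  2

Derivation:
Slide down:
col 0: [0, 0, 0] -> [0, 0, 0]
col 1: [0, 8, 32] -> [0, 8, 32]
col 2: [4, 0, 2] -> [0, 4, 2]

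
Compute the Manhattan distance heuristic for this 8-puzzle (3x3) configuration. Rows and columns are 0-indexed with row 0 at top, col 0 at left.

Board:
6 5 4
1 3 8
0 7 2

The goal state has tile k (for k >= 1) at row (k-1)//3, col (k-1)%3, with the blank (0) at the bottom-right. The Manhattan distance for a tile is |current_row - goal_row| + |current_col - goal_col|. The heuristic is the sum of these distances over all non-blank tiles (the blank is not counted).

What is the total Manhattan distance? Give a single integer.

Answer: 16

Derivation:
Tile 6: at (0,0), goal (1,2), distance |0-1|+|0-2| = 3
Tile 5: at (0,1), goal (1,1), distance |0-1|+|1-1| = 1
Tile 4: at (0,2), goal (1,0), distance |0-1|+|2-0| = 3
Tile 1: at (1,0), goal (0,0), distance |1-0|+|0-0| = 1
Tile 3: at (1,1), goal (0,2), distance |1-0|+|1-2| = 2
Tile 8: at (1,2), goal (2,1), distance |1-2|+|2-1| = 2
Tile 7: at (2,1), goal (2,0), distance |2-2|+|1-0| = 1
Tile 2: at (2,2), goal (0,1), distance |2-0|+|2-1| = 3
Sum: 3 + 1 + 3 + 1 + 2 + 2 + 1 + 3 = 16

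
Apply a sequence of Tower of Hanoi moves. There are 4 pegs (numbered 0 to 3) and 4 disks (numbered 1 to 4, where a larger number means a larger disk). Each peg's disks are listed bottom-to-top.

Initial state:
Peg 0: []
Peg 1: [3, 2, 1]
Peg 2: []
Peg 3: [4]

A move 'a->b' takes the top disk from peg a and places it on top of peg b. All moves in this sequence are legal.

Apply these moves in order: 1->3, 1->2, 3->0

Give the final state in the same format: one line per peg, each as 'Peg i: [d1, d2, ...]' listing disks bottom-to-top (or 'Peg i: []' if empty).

Answer: Peg 0: [1]
Peg 1: [3]
Peg 2: [2]
Peg 3: [4]

Derivation:
After move 1 (1->3):
Peg 0: []
Peg 1: [3, 2]
Peg 2: []
Peg 3: [4, 1]

After move 2 (1->2):
Peg 0: []
Peg 1: [3]
Peg 2: [2]
Peg 3: [4, 1]

After move 3 (3->0):
Peg 0: [1]
Peg 1: [3]
Peg 2: [2]
Peg 3: [4]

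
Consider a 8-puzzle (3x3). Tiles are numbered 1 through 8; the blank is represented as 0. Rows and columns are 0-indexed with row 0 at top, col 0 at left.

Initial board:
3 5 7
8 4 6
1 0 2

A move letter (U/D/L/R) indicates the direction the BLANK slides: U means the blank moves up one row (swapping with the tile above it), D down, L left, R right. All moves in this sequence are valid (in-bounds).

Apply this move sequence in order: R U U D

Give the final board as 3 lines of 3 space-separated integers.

Answer: 3 5 7
8 4 0
1 2 6

Derivation:
After move 1 (R):
3 5 7
8 4 6
1 2 0

After move 2 (U):
3 5 7
8 4 0
1 2 6

After move 3 (U):
3 5 0
8 4 7
1 2 6

After move 4 (D):
3 5 7
8 4 0
1 2 6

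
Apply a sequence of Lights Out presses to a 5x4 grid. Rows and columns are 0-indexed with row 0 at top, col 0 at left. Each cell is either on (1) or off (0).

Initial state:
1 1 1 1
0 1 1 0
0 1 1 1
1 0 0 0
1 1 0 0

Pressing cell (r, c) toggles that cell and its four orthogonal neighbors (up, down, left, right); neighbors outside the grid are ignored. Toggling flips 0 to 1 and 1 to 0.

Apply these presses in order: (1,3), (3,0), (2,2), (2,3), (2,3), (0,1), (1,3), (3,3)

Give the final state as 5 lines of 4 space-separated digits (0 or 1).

After press 1 at (1,3):
1 1 1 0
0 1 0 1
0 1 1 0
1 0 0 0
1 1 0 0

After press 2 at (3,0):
1 1 1 0
0 1 0 1
1 1 1 0
0 1 0 0
0 1 0 0

After press 3 at (2,2):
1 1 1 0
0 1 1 1
1 0 0 1
0 1 1 0
0 1 0 0

After press 4 at (2,3):
1 1 1 0
0 1 1 0
1 0 1 0
0 1 1 1
0 1 0 0

After press 5 at (2,3):
1 1 1 0
0 1 1 1
1 0 0 1
0 1 1 0
0 1 0 0

After press 6 at (0,1):
0 0 0 0
0 0 1 1
1 0 0 1
0 1 1 0
0 1 0 0

After press 7 at (1,3):
0 0 0 1
0 0 0 0
1 0 0 0
0 1 1 0
0 1 0 0

After press 8 at (3,3):
0 0 0 1
0 0 0 0
1 0 0 1
0 1 0 1
0 1 0 1

Answer: 0 0 0 1
0 0 0 0
1 0 0 1
0 1 0 1
0 1 0 1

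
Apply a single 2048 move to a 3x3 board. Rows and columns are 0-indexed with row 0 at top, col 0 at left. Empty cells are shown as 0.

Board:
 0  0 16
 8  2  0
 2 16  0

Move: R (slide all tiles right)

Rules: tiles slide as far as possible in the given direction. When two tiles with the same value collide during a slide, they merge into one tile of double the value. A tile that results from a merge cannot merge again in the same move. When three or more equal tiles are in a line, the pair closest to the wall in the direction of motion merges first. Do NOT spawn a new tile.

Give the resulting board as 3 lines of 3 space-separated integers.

Slide right:
row 0: [0, 0, 16] -> [0, 0, 16]
row 1: [8, 2, 0] -> [0, 8, 2]
row 2: [2, 16, 0] -> [0, 2, 16]

Answer:  0  0 16
 0  8  2
 0  2 16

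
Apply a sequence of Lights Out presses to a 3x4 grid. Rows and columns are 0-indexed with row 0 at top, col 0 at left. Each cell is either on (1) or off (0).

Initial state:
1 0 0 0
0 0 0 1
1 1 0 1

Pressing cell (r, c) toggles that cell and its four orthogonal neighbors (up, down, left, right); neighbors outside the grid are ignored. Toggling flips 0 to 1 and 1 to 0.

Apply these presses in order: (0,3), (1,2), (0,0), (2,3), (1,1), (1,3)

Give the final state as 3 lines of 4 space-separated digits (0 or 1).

Answer: 0 0 0 0
0 0 1 1
1 0 0 1

Derivation:
After press 1 at (0,3):
1 0 1 1
0 0 0 0
1 1 0 1

After press 2 at (1,2):
1 0 0 1
0 1 1 1
1 1 1 1

After press 3 at (0,0):
0 1 0 1
1 1 1 1
1 1 1 1

After press 4 at (2,3):
0 1 0 1
1 1 1 0
1 1 0 0

After press 5 at (1,1):
0 0 0 1
0 0 0 0
1 0 0 0

After press 6 at (1,3):
0 0 0 0
0 0 1 1
1 0 0 1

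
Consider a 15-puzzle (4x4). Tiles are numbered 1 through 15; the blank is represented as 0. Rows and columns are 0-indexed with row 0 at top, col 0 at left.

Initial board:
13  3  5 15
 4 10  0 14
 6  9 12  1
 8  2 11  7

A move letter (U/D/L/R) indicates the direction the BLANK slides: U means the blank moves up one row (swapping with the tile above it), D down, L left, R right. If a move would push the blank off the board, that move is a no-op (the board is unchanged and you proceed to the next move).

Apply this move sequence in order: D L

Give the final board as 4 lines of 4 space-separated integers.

Answer: 13  3  5 15
 4 10 12 14
 6  0  9  1
 8  2 11  7

Derivation:
After move 1 (D):
13  3  5 15
 4 10 12 14
 6  9  0  1
 8  2 11  7

After move 2 (L):
13  3  5 15
 4 10 12 14
 6  0  9  1
 8  2 11  7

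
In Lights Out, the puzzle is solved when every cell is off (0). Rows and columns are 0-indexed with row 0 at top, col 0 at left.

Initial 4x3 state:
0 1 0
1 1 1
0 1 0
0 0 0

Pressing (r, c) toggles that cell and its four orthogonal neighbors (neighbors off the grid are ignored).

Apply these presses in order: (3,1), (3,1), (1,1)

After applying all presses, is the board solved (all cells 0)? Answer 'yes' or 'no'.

Answer: yes

Derivation:
After press 1 at (3,1):
0 1 0
1 1 1
0 0 0
1 1 1

After press 2 at (3,1):
0 1 0
1 1 1
0 1 0
0 0 0

After press 3 at (1,1):
0 0 0
0 0 0
0 0 0
0 0 0

Lights still on: 0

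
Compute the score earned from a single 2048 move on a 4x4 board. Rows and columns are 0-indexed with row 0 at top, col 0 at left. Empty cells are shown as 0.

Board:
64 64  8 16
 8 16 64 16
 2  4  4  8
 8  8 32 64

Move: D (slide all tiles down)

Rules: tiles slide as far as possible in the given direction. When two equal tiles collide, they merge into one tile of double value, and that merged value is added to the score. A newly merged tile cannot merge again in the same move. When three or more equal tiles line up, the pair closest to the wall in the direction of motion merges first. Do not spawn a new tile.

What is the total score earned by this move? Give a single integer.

Slide down:
col 0: [64, 8, 2, 8] -> [64, 8, 2, 8]  score +0 (running 0)
col 1: [64, 16, 4, 8] -> [64, 16, 4, 8]  score +0 (running 0)
col 2: [8, 64, 4, 32] -> [8, 64, 4, 32]  score +0 (running 0)
col 3: [16, 16, 8, 64] -> [0, 32, 8, 64]  score +32 (running 32)
Board after move:
64 64  8  0
 8 16 64 32
 2  4  4  8
 8  8 32 64

Answer: 32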